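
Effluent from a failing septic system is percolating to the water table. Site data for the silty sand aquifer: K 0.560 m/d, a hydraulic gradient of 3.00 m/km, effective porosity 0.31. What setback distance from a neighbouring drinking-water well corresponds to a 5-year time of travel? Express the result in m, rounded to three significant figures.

Darcy flux q = K·i = 0.560 × 0.0030 = 0.001680 m/d
v_s = q/n_e = 0.001680/0.31 = 0.005419 m/d
T = 5 yr × 365 = 1825 d
L = v × T = 0.005419 × 1825 = 9.890 m

9.89 m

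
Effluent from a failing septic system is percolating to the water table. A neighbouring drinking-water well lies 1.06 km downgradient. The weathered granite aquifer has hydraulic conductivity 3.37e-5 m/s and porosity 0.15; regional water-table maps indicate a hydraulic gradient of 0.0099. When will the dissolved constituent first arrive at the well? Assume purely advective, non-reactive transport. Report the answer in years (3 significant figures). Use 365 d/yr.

15.1 years

K = 3.37e-5 m/s × 86400 s/d = 2.912 m/d
Specific discharge q = 2.912 × 0.0099 = 0.02883 m/d
v_s = q/n_e = 0.02883/0.15 = 0.1922 m/d
L = 1.06 km = 1060 m
t = L / v = 1060 / 0.1922 = 5516 d
   = 5516 / 365 = 15.1 yr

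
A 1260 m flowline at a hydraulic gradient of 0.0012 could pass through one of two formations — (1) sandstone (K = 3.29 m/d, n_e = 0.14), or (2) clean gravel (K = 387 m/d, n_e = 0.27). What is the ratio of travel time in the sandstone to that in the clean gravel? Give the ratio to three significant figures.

61.0

Unit 1 (sandstone): v = 3.29×0.0012/0.14 = 0.02820 m/d, t = 1260/0.02820 = 44680 d
Unit 2 (clean gravel): v = 387×0.0012/0.27 = 1.720 m/d, t = 1260/1.720 = 732.6 d
t(sandstone) / t(clean gravel) = 44680/732.6 = 61.0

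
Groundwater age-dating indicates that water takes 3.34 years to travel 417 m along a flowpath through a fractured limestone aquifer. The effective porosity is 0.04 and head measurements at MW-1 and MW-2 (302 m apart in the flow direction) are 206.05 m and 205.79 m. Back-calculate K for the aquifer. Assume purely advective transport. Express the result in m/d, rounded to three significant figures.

Hydraulic gradient i = (206.05 − 205.79) / 302 = 0.26 / 302 = 8.609e-4
t = 3.34 years = 1219 d
v = L / t = 417 / 1219 = 0.3421 m/d
K = v · n / i = 0.3421 × 0.04 / 8.609e-4 = 15.9 m/d

15.9 m/d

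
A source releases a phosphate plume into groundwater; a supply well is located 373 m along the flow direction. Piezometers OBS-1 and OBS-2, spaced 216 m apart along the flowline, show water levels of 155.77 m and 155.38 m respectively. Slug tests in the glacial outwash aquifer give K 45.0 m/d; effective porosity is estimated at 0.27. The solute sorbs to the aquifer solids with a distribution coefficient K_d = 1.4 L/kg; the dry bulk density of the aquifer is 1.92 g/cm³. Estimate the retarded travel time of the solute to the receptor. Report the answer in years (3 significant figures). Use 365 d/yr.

Hydraulic gradient i = (155.77 − 155.38) / 216 = 0.39 / 216 = 0.001806
q = Ki = 45.0 × 0.001806 = 0.08125 m/d
v_s = q/n_e = 0.08125/0.27 = 0.3009 m/d
Retardation R = 1 + ρ_b·K_d/n = 1 + 1.92×1.4/0.27 = 10.96
Contaminant velocity v_c = v/R = 0.3009/10.96 = 0.02747 m/d
t = L/v_c = 373/0.02747 = 13580 d
   = 13580/365 = 37.2 yr

37.2 years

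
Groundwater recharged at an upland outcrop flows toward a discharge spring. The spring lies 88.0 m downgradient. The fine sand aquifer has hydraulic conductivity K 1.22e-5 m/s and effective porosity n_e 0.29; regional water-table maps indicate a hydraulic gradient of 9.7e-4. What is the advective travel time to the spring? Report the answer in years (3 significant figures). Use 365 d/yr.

68.4 years

K = 1.22e-5 m/s × 86400 s/d = 1.054 m/d
q = Ki = 1.054 × 9.7e-4 = 0.001022 m/d
Seepage velocity v = q / n = 0.001022 / 0.29 = 0.003526 m/d
t = L / v = 88.0 / 0.003526 = 24960 d
   = 24960 / 365 = 68.4 yr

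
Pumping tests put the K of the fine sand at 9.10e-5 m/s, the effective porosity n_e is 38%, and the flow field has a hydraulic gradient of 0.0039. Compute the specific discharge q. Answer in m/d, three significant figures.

0.0307 m/d

K = 9.10e-5 m/s × 86400 s/d = 7.862 m/d
q = Ki = 7.862 × 0.0039 = 0.03066 m/d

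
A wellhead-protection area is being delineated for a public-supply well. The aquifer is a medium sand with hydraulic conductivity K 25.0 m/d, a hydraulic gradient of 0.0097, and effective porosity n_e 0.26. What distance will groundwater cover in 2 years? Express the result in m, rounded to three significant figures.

681 m

Specific discharge q = 25.0 × 0.0097 = 0.2425 m/d
v = Ki/n = 25.0·0.0097/0.26 = 0.9327 m/d
T = 2 yr × 365 = 730 d
L = v × T = 0.9327 × 730 = 680.9 m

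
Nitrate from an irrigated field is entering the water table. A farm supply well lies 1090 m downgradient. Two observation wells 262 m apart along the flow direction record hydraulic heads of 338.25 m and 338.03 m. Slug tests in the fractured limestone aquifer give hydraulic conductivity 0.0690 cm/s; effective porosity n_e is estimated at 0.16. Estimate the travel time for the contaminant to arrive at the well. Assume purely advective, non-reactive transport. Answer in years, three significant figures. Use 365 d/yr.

Hydraulic gradient i = (338.25 − 338.03) / 262 = 0.22 / 262 = 8.397e-4
K = 0.0690 cm/s × 864 = 59.62 m/d
Specific discharge q = 59.62 × 8.397e-4 = 0.05006 m/d
v = Ki/n = 59.62·8.397e-4/0.16 = 0.3129 m/d
t = L / v = 1090 / 0.3129 = 3484 d
   = 3484 / 365 = 9.54 yr

9.54 years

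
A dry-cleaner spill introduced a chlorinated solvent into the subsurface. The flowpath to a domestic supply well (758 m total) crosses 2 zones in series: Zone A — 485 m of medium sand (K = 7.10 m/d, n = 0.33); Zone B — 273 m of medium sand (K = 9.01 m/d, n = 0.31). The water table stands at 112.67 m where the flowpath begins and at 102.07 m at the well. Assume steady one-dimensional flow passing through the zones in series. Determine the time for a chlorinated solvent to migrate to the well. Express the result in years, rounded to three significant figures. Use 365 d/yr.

6.24 years

Total head drop ΔH = 112.67 − 102.07 = 10.60 m
Steady 1-D flow in series ⇒ the Darcy flux q is identical in every zone and the zone head losses add (resistances L/K in series).
Σ(L/K) = 485/7.10 + 273/9.01 = 68.31 + 30.30 = 98.61 d
q = ΔH / Σ(L/K) = 10.60 / 98.61 = 0.1075 m/d (same in every zone)
Zone A: v = q/n = 0.1075/0.33 = 0.3257 m/d → t_A = 485/0.3257 = 1489 d
Zone B: v = q/n = 0.1075/0.31 = 0.3468 m/d → t_B = 273/0.3468 = 787.3 d
Total t = 1489 + 787.3 = 2276 d
   = 2276 / 365 = 6.24 yr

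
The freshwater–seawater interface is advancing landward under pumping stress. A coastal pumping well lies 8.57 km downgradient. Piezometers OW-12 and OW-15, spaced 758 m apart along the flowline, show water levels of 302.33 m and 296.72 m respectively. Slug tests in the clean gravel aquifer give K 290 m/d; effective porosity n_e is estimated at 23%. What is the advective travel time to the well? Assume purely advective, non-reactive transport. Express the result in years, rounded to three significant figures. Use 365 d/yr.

Hydraulic gradient i = (302.33 − 296.72) / 758 = 5.61 / 758 = 0.007401
Specific discharge q = 290 × 0.007401 = 2.146 m/d
v_s = q/n_e = 2.146/0.23 = 9.332 m/d
L = 8.57 km = 8570 m
t = L / v = 8570 / 9.332 = 918.4 d
   = 918.4 / 365 = 2.52 yr

2.52 years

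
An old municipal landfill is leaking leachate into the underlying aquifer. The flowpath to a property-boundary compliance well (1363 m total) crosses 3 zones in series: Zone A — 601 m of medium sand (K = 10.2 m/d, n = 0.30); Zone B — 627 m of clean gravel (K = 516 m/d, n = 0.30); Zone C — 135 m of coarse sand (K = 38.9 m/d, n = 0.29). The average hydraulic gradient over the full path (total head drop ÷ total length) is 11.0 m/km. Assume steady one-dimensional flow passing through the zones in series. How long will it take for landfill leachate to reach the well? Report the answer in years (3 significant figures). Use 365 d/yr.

Continuity: the same q passes through each zone, so ΔH = q·Σ(L_j/K_j) — the zones act as resistances in series.
Σ(L/K) = 601/10.2 + 627/516 + 135/38.9 = 58.92 + 1.215 + 3.470 = 63.61 d
K_eq = L_total / Σ(L/K) = 1363 / 63.61 = 21.43 m/d
q = K_eq · i = 21.43 × 0.011 = 0.2357 m/d (same in every zone)
Zone A: v = q/n = 0.2357/0.30 = 0.7857 m/d → t_A = 601/0.7857 = 764.9 d
Zone B: v = q/n = 0.2357/0.30 = 0.7857 m/d → t_B = 627/0.7857 = 798.0 d
Zone C: v = q/n = 0.2357/0.29 = 0.8128 m/d → t_C = 135/0.8128 = 166.1 d
Total t = 764.9 + 798.0 + 166.1 = 1729 d
   = 1729 / 365 = 4.74 yr

4.74 years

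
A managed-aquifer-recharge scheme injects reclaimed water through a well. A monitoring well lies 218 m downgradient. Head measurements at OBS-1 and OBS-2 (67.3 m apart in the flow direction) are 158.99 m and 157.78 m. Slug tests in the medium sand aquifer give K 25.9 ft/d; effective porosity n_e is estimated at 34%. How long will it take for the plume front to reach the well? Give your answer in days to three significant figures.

Hydraulic gradient i = (158.99 − 157.78) / 67.3 = 1.21 / 67.3 = 0.01798
K = 25.9 ft/d × 0.3048 = 7.894 m/d
Darcy flux q = K·i = 7.894 × 0.01798 = 0.1419 m/d
Average linear velocity = 0.1419 / 0.34 = 0.4175 m/d
t = L / v = 218 / 0.4175 = 522.2 d

522 days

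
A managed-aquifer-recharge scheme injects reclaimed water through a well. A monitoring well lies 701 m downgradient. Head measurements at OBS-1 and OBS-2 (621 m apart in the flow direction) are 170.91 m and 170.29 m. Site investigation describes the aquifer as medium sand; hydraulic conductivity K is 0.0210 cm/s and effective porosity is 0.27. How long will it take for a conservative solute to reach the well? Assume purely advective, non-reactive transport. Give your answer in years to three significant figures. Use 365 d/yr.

Hydraulic gradient i = (170.91 − 170.29) / 621 = 0.62 / 621 = 9.984e-4
K = 0.0210 cm/s × 864 = 18.14 m/d
q = Ki = 18.14 × 9.984e-4 = 0.01811 m/d
Seepage velocity v = q / n = 0.01811 / 0.27 = 0.06709 m/d
t = L / v = 701 / 0.06709 = 10450 d
   = 10450 / 365 = 28.6 yr

28.6 years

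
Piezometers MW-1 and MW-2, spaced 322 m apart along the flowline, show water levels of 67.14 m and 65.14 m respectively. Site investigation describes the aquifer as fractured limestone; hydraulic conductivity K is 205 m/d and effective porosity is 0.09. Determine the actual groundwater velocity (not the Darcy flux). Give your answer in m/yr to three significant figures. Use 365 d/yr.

Hydraulic gradient i = (67.14 − 65.14) / 322 = 2.00 / 322 = 0.006211
q = Ki = 205 × 0.006211 = 1.273 m/d
v = Ki/n = 205·0.006211/0.09 = 14.15 m/d
   = 14.15 × 365 = 5160 m/yr

5160 m/yr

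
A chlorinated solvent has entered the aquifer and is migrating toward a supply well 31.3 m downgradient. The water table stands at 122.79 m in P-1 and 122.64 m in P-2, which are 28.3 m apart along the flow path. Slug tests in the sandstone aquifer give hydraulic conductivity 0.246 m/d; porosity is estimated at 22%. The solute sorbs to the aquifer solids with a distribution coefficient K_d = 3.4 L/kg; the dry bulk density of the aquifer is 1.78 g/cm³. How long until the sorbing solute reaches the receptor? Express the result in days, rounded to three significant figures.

151000 days

Hydraulic gradient i = (122.79 − 122.64) / 28.3 = 0.15 / 28.3 = 0.005300
q = Ki = 0.246 × 0.005300 = 0.001304 m/d
v = Ki/n = 0.246·0.005300/0.22 = 0.005927 m/d
Retardation R = 1 + ρ_b·K_d/n = 1 + 1.78×3.4/0.22 = 28.51
Contaminant velocity v_c = v/R = 0.005927/28.51 = 2.079e-4 m/d
t = L/v_c = 31.3/2.079e-4 = 150600 d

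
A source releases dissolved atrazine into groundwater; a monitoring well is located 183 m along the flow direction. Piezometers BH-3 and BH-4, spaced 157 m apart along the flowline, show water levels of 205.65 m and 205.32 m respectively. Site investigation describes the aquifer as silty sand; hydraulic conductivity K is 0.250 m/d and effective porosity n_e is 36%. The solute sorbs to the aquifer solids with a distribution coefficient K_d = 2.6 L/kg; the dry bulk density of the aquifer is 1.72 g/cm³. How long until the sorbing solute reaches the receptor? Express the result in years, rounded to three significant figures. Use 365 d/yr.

Hydraulic gradient i = (205.65 − 205.32) / 157 = 0.33 / 157 = 0.002102
Darcy flux q = K·i = 0.250 × 0.002102 = 5.255e-4 m/d
v_s = q/n_e = 5.255e-4/0.36 = 0.001460 m/d
Retardation R = 1 + ρ_b·K_d/n = 1 + 1.72×2.6/0.36 = 13.42
Contaminant velocity v_c = v/R = 0.001460/13.42 = 1.087e-4 m/d
t = L/v_c = 183/1.087e-4 = 1.683e6 d
   = 1.683e6/365 = 4610 yr

4610 years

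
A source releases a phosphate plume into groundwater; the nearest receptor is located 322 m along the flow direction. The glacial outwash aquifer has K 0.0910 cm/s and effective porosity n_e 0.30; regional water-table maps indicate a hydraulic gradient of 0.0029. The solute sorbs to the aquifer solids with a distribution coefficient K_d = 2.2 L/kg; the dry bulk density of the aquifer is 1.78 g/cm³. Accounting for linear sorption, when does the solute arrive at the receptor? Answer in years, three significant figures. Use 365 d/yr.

K = 0.0910 cm/s × 864 = 78.62 m/d
Darcy flux q = K·i = 78.62 × 0.0029 = 0.2280 m/d
v = Ki/n = 78.62·0.0029/0.30 = 0.7600 m/d
Retardation R = 1 + ρ_b·K_d/n = 1 + 1.78×2.2/0.30 = 14.05
Contaminant velocity v_c = v/R = 0.7600/14.05 = 0.05408 m/d
t = L/v_c = 322/0.05408 = 5954 d
   = 5954/365 = 16.3 yr

16.3 years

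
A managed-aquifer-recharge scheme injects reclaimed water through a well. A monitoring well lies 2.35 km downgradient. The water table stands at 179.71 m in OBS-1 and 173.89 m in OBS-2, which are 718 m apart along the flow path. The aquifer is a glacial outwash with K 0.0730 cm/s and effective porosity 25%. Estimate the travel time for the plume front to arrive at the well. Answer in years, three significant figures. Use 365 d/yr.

3.15 years

Hydraulic gradient i = (179.71 − 173.89) / 718 = 5.82 / 718 = 0.008106
K = 0.0730 cm/s × 864 = 63.07 m/d
q = Ki = 63.07 × 0.008106 = 0.5113 m/d
v_s = q/n_e = 0.5113/0.25 = 2.045 m/d
L = 2.35 km = 2350 m
t = L / v = 2350 / 2.045 = 1149 d
   = 1149 / 365 = 3.15 yr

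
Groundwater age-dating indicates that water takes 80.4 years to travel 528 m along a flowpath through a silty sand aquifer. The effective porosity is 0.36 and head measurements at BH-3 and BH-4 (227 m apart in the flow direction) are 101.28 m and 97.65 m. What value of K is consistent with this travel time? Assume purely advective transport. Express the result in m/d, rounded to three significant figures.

Hydraulic gradient i = (101.28 − 97.65) / 227 = 3.63 / 227 = 0.01599
t = 80.4 years = 29350 d
v = L / t = 528 / 29350 = 0.01799 m/d
K = v · n / i = 0.01799 × 0.36 / 0.01599 = 0.405 m/d

0.405 m/d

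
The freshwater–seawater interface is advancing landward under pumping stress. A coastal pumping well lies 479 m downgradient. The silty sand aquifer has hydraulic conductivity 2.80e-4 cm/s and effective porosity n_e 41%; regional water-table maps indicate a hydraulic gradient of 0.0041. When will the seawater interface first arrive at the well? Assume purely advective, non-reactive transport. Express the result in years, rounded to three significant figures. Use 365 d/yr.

K = 2.80e-4 cm/s × 864 = 0.2419 m/d
q = Ki = 0.2419 × 0.0041 = 9.919e-4 m/d
Seepage velocity v = q / n = 9.919e-4 / 0.41 = 0.002419 m/d
t = L / v = 479 / 0.002419 = 198000 d
   = 198000 / 365 = 542 yr

542 years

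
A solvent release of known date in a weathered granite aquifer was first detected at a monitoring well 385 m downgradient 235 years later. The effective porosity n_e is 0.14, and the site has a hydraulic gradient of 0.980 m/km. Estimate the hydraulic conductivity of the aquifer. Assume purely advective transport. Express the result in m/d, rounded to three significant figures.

0.641 m/d

t = 235 years = 85780 d
v = L / t = 385 / 85780 = 0.004488 m/d
K = v · n / i = 0.004488 × 0.14 / 9.8e-4 = 0.641 m/d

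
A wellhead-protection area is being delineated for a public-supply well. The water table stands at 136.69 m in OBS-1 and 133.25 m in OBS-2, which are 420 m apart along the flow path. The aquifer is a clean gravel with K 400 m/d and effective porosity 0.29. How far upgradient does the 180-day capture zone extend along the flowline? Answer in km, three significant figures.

Hydraulic gradient i = (136.69 − 133.25) / 420 = 3.44 / 420 = 0.008190
Darcy flux q = K·i = 400 × 0.008190 = 3.276 m/d
Average linear velocity = 3.276 / 0.29 = 11.30 m/d
L = v × T = 11.30 × 180 = 2033 m
   = 2.03 km

2.03 km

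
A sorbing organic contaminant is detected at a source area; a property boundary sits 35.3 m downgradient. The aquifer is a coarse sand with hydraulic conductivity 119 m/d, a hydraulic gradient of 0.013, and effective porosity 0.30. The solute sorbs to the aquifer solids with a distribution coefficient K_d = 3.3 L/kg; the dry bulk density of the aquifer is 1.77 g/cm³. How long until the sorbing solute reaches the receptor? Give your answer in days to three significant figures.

140 days

q = Ki = 119 × 0.013 = 1.547 m/d
v = Ki/n = 119·0.013/0.30 = 5.157 m/d
Retardation R = 1 + ρ_b·K_d/n = 1 + 1.77×3.3/0.30 = 20.47
Contaminant velocity v_c = v/R = 5.157/20.47 = 0.2519 m/d
t = L/v_c = 35.3/0.2519 = 140.1 d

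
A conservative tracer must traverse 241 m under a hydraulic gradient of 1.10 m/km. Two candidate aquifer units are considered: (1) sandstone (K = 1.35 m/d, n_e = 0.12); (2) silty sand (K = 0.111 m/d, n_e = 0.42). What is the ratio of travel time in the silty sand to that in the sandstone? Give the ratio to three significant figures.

42.6

Unit 1 (sandstone): v = 1.35×0.0011/0.12 = 0.01238 m/d, t = 241/0.01238 = 19470 d
Unit 2 (silty sand): v = 0.111×0.0011/0.42 = 2.907e-4 m/d, t = 241/2.907e-4 = 829000 d
t(silty sand) / t(sandstone) = 829000/19470 = 42.6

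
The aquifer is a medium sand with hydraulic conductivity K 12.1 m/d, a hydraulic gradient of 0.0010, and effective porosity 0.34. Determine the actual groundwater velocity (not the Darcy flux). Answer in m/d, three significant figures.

Darcy flux q = K·i = 12.1 × 0.0010 = 0.01210 m/d
v = Ki/n = 12.1·0.0010/0.34 = 0.03559 m/d

0.0356 m/d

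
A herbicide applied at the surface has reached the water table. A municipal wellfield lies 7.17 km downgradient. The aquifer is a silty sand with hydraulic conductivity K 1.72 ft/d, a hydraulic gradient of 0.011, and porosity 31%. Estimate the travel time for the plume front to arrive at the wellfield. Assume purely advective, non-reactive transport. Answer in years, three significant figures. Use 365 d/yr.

1060 years

K = 1.72 ft/d × 0.3048 = 0.5243 m/d
q = Ki = 0.5243 × 0.011 = 0.005767 m/d
v_s = q/n_e = 0.005767/0.31 = 0.01860 m/d
L = 7.17 km = 7170 m
t = L / v = 7170 / 0.01860 = 385400 d
   = 385400 / 365 = 1060 yr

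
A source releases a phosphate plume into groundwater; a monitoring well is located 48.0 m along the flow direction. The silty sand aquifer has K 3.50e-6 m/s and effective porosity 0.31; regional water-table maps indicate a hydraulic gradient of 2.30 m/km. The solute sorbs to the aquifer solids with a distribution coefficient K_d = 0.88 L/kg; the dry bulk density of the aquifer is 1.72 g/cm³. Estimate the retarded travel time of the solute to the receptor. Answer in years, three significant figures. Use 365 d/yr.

K = 3.50e-6 m/s × 86400 s/d = 0.3024 m/d
Specific discharge q = 0.3024 × 0.0023 = 6.955e-4 m/d
v_s = q/n_e = 6.955e-4/0.31 = 0.002244 m/d
Retardation R = 1 + ρ_b·K_d/n = 1 + 1.72×0.88/0.31 = 5.883
Contaminant velocity v_c = v/R = 0.002244/5.883 = 3.814e-4 m/d
t = L/v_c = 48.0/3.814e-4 = 125900 d
   = 125900/365 = 345 yr

345 years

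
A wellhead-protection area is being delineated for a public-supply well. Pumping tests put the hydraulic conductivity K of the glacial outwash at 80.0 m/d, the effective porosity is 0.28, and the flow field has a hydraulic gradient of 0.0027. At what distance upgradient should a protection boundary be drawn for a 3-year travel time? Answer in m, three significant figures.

845 m

Darcy flux q = K·i = 80.0 × 0.0027 = 0.2160 m/d
v_s = q/n_e = 0.2160/0.28 = 0.7714 m/d
T = 3 yr × 365 = 1095 d
L = v × T = 0.7714 × 1095 = 844.7 m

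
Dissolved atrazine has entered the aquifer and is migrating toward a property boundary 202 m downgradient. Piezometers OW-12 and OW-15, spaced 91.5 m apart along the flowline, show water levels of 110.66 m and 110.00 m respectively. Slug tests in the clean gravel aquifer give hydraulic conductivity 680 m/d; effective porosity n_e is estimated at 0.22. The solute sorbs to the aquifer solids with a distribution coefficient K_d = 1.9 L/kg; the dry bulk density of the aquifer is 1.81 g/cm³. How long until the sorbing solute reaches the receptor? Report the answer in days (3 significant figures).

Hydraulic gradient i = (110.66 − 110.00) / 91.5 = 0.66 / 91.5 = 0.007213
Darcy flux q = K·i = 680 × 0.007213 = 4.905 m/d
Average linear velocity = 4.905 / 0.22 = 22.30 m/d
Retardation R = 1 + ρ_b·K_d/n = 1 + 1.81×1.9/0.22 = 16.63
Contaminant velocity v_c = v/R = 22.30/16.63 = 1.341 m/d
t = L/v_c = 202/1.341 = 150.7 d

151 days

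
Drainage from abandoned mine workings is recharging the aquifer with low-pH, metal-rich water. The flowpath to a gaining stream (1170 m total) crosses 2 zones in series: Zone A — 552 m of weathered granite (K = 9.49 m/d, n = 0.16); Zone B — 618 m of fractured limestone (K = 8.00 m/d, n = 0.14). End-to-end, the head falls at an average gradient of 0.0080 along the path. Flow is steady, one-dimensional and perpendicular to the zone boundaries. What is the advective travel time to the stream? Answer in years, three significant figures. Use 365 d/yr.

Continuity: the same q passes through each zone, so ΔH = q·Σ(L_j/K_j) — the zones act as resistances in series.
Σ(L/K) = 552/9.49 + 618/8.00 = 58.17 + 77.25 = 135.4 d
K_eq = L_total / Σ(L/K) = 1170 / 135.4 = 8.640 m/d
q = K_eq · i = 8.640 × 0.0080 = 0.06912 m/d (same in every zone)
Zone A: v = q/n = 0.06912/0.16 = 0.4320 m/d → t_A = 552/0.4320 = 1278 d
Zone B: v = q/n = 0.06912/0.14 = 0.4937 m/d → t_B = 618/0.4937 = 1252 d
Total t = 1278 + 1252 = 2530 d
   = 2530 / 365 = 6.93 yr

6.93 years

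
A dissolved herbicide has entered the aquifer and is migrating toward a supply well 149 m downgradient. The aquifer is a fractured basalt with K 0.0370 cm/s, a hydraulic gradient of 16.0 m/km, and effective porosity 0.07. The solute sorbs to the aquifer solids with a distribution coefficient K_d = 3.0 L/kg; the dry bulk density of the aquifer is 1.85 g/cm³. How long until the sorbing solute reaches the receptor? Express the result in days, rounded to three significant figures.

K = 0.0370 cm/s × 864 = 31.97 m/d
Darcy flux q = K·i = 31.97 × 0.016 = 0.5115 m/d
Average linear velocity = 0.5115 / 0.07 = 7.307 m/d
Retardation R = 1 + ρ_b·K_d/n = 1 + 1.85×3.0/0.07 = 80.29
Contaminant velocity v_c = v/R = 7.307/80.29 = 0.09101 m/d
t = L/v_c = 149/0.09101 = 1637 d

1640 days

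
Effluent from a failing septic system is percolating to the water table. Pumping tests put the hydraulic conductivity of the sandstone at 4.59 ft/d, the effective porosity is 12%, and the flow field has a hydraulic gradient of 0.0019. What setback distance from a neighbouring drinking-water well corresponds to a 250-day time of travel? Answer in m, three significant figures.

K = 4.59 ft/d × 0.3048 = 1.399 m/d
q = Ki = 1.399 × 0.0019 = 0.002658 m/d
Seepage velocity v = q / n = 0.002658 / 0.12 = 0.02215 m/d
L = v × T = 0.02215 × 250 = 5.538 m

5.54 m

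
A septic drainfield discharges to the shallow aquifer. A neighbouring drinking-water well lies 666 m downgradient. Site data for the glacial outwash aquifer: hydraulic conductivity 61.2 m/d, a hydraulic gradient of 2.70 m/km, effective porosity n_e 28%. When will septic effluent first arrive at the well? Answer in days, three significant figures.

Darcy flux q = K·i = 61.2 × 0.0027 = 0.1652 m/d
v = Ki/n = 61.2·0.0027/0.28 = 0.5901 m/d
t = L / v = 666 / 0.5901 = 1129 d

1130 days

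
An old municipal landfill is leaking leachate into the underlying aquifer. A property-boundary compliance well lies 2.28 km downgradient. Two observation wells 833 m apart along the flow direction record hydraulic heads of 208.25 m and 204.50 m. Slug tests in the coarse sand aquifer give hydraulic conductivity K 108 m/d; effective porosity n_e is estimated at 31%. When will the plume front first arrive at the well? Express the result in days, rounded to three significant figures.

1450 days

Hydraulic gradient i = (208.25 − 204.50) / 833 = 3.75 / 833 = 0.004502
Darcy flux q = K·i = 108 × 0.004502 = 0.4862 m/d
v = Ki/n = 108·0.004502/0.31 = 1.568 m/d
L = 2.28 km = 2280 m
t = L / v = 2280 / 1.568 = 1454 d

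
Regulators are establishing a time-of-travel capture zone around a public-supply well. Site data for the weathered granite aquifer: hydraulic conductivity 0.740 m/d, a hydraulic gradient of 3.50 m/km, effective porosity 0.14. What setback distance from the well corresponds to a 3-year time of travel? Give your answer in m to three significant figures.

20.3 m

Specific discharge q = 0.740 × 0.0035 = 0.002590 m/d
Seepage velocity v = q / n = 0.002590 / 0.14 = 0.01850 m/d
T = 3 yr × 365 = 1095 d
L = v × T = 0.01850 × 1095 = 20.26 m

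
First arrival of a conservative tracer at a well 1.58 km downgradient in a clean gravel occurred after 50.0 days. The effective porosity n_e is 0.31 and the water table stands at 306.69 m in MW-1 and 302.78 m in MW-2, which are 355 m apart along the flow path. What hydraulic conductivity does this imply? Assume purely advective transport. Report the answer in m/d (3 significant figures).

Hydraulic gradient i = (306.69 − 302.78) / 355 = 3.91 / 355 = 0.01101
L = 1.58 km = 1580 m
v = L / t = 1580 / 50.0 = 31.60 m/d
K = v · n / i = 31.60 × 0.31 / 0.01101 = 889 m/d

889 m/d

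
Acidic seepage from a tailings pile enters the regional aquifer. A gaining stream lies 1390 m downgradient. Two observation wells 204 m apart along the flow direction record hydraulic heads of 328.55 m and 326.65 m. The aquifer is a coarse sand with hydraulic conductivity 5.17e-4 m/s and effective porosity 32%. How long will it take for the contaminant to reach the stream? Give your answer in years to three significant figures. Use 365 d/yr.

Hydraulic gradient i = (328.55 − 326.65) / 204 = 1.90 / 204 = 0.009314
K = 5.17e-4 m/s × 86400 s/d = 44.67 m/d
Darcy flux q = K·i = 44.67 × 0.009314 = 0.4160 m/d
Seepage velocity v = q / n = 0.4160 / 0.32 = 1.300 m/d
t = L / v = 1390 / 1.300 = 1069 d
   = 1069 / 365 = 2.93 yr

2.93 years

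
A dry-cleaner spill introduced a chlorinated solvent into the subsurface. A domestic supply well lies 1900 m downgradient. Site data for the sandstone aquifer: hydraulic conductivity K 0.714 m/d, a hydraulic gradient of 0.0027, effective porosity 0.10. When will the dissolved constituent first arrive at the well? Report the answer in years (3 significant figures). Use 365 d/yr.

270 years

q = Ki = 0.714 × 0.0027 = 0.001928 m/d
v_s = q/n_e = 0.001928/0.10 = 0.01928 m/d
t = L / v = 1900 / 0.01928 = 98560 d
   = 98560 / 365 = 270 yr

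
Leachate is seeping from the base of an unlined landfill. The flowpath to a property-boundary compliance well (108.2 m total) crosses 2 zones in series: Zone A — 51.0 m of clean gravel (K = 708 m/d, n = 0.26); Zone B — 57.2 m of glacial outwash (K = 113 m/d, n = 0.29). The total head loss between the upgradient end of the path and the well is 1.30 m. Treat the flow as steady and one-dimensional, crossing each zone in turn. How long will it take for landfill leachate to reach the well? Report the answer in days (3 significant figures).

13.3 days

Continuity: the same q passes through each zone, so ΔH = q·Σ(L_j/K_j) — the zones act as resistances in series.
Σ(L/K) = 51.0/708 + 57.2/113 = 0.07203 + 0.5062 = 0.5782 d
q = ΔH / Σ(L/K) = 1.30 / 0.5782 = 2.248 m/d (same in every zone)
Zone A: v = q/n = 2.248/0.26 = 8.647 m/d → t_A = 51.0/8.647 = 5.898 d
Zone B: v = q/n = 2.248/0.29 = 7.753 m/d → t_B = 57.2/7.753 = 7.378 d
Total t = 5.898 + 7.378 = 13.28 d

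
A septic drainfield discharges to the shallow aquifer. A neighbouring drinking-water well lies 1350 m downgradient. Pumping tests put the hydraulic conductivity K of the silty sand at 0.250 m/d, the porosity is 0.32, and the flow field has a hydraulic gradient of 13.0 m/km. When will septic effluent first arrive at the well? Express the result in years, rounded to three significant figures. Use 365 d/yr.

q = Ki = 0.250 × 0.013 = 0.003250 m/d
v_s = q/n_e = 0.003250/0.32 = 0.01016 m/d
t = L / v = 1350 / 0.01016 = 132900 d
   = 132900 / 365 = 364 yr

364 years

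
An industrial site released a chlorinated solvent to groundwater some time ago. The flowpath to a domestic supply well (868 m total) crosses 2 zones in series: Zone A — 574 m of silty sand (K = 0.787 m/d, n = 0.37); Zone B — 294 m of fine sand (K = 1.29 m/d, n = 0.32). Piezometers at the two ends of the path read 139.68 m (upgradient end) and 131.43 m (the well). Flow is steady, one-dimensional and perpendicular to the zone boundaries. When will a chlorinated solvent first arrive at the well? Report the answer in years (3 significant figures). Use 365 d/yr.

Total head drop ΔH = 139.68 − 131.43 = 8.25 m
Steady 1-D flow in series ⇒ the Darcy flux q is identical in every zone and the zone head losses add (resistances L/K in series).
Σ(L/K) = 574/0.787 + 294/1.29 = 729.4 + 227.9 = 957.3 d
q = ΔH / Σ(L/K) = 8.25 / 957.3 = 0.008618 m/d (same in every zone)
Zone A: v = q/n = 0.008618/0.37 = 0.02329 m/d → t_A = 574/0.02329 = 24640 d
Zone B: v = q/n = 0.008618/0.32 = 0.02693 m/d → t_B = 294/0.02693 = 10920 d
Total t = 24640 + 10920 = 35560 d
   = 35560 / 365 = 97.4 yr

97.4 years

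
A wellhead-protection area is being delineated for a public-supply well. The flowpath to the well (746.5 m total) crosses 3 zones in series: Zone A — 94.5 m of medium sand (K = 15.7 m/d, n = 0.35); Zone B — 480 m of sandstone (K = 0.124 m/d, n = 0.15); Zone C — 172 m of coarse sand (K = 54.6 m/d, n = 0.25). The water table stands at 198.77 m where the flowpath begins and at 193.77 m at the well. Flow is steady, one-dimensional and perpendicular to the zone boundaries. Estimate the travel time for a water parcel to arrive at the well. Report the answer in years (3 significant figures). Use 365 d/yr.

315 years

Total head drop ΔH = 198.77 − 193.77 = 5.00 m
Steady 1-D flow in series ⇒ the Darcy flux q is identical in every zone and the zone head losses add (resistances L/K in series).
Σ(L/K) = 94.5/15.7 + 480/0.124 + 172/54.6 = 6.019 + 3871 + 3.150 = 3880 d
q = ΔH / Σ(L/K) = 5.00 / 3880 = 0.001289 m/d (same in every zone)
Zone A: v = q/n = 0.001289/0.35 = 0.003682 m/d → t_A = 94.5/0.003682 = 25670 d
Zone B: v = q/n = 0.001289/0.15 = 0.008591 m/d → t_B = 480/0.008591 = 55870 d
Zone C: v = q/n = 0.001289/0.25 = 0.005154 m/d → t_C = 172/0.005154 = 33370 d
Total t = 25670 + 55870 + 33370 = 114900 d
   = 114900 / 365 = 315 yr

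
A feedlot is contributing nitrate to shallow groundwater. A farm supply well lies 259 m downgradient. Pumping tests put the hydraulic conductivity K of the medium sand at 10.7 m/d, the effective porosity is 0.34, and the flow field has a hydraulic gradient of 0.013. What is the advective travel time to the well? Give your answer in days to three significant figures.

633 days

Specific discharge q = 10.7 × 0.013 = 0.1391 m/d
Seepage velocity v = q / n = 0.1391 / 0.34 = 0.4091 m/d
t = L / v = 259 / 0.4091 = 633.1 d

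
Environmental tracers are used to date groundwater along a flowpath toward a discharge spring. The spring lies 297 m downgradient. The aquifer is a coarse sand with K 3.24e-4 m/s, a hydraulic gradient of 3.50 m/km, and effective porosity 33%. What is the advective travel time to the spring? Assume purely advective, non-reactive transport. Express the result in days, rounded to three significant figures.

1000 days

K = 3.24e-4 m/s × 86400 s/d = 27.99 m/d
Specific discharge q = 27.99 × 0.0035 = 0.09798 m/d
Average linear velocity = 0.09798 / 0.33 = 0.2969 m/d
t = L / v = 297 / 0.2969 = 1000 d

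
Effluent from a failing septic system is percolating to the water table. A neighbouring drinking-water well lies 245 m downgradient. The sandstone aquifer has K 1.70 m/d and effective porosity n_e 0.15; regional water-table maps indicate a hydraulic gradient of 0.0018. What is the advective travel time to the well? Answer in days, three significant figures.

12000 days

Specific discharge q = 1.70 × 0.0018 = 0.003060 m/d
v = Ki/n = 1.70·0.0018/0.15 = 0.02040 m/d
t = L / v = 245 / 0.02040 = 12010 d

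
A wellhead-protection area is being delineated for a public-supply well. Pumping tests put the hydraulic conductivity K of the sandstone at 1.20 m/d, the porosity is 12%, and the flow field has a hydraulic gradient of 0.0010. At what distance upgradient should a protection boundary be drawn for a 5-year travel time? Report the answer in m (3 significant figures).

Specific discharge q = 1.20 × 0.0010 = 0.001200 m/d
v = Ki/n = 1.20·0.0010/0.12 = 0.01000 m/d
T = 5 yr × 365 = 1825 d
L = v × T = 0.01000 × 1825 = 18.25 m

18.3 m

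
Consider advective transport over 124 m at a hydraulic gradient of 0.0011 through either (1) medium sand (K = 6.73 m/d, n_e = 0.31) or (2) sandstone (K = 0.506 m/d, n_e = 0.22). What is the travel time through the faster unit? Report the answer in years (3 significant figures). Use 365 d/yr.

14.2 years

Unit 1 (medium sand): v = 6.73×0.0011/0.31 = 0.02388 m/d, t = 124/0.02388 = 5192 d
Unit 2 (sandstone): v = 0.506×0.0011/0.22 = 0.002530 m/d, t = 124/0.002530 = 49010 d
Faster: 5192 d / 365 = 14.2 yr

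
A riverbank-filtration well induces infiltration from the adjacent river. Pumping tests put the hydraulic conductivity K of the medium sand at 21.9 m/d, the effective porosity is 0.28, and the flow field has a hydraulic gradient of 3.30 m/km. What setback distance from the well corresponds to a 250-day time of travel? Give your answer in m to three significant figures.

q = Ki = 21.9 × 0.0033 = 0.07227 m/d
Average linear velocity = 0.07227 / 0.28 = 0.2581 m/d
L = v × T = 0.2581 × 250 = 64.53 m

64.5 m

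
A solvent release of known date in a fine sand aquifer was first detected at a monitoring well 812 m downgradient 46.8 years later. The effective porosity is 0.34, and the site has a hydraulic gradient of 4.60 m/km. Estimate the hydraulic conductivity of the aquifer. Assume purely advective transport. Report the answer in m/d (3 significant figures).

t = 46.8 years = 17080 d
v = L / t = 812 / 17080 = 0.04754 m/d
K = v · n / i = 0.04754 × 0.34 / 0.0046 = 3.51 m/d

3.51 m/d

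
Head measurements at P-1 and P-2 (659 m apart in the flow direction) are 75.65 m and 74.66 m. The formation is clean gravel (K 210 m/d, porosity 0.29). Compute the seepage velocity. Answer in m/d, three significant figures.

1.09 m/d

Hydraulic gradient i = (75.65 − 74.66) / 659 = 0.99 / 659 = 0.001502
Darcy flux q = K·i = 210 × 0.001502 = 0.3155 m/d
v = Ki/n = 210·0.001502/0.29 = 1.088 m/d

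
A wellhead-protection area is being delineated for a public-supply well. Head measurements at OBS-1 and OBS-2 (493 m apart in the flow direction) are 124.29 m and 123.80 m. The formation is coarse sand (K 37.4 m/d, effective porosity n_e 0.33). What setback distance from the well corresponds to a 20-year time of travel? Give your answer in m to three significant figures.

822 m

Hydraulic gradient i = (124.29 − 123.80) / 493 = 0.49 / 493 = 9.939e-4
q = Ki = 37.4 × 9.939e-4 = 0.03717 m/d
v_s = q/n_e = 0.03717/0.33 = 0.1126 m/d
T = 20 yr × 365 = 7300 d
L = v × T = 0.1126 × 7300 = 822.3 m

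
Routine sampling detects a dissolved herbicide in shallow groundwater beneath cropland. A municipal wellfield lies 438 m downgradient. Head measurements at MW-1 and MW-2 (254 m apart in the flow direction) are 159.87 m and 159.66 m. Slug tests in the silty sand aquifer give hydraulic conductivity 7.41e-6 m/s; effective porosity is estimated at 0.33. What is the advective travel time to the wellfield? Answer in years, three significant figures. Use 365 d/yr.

Hydraulic gradient i = (159.87 − 159.66) / 254 = 0.21 / 254 = 8.268e-4
K = 7.41e-6 m/s × 86400 s/d = 0.6402 m/d
Specific discharge q = 0.6402 × 8.268e-4 = 5.293e-4 m/d
Average linear velocity = 5.293e-4 / 0.33 = 0.001604 m/d
t = L / v = 438 / 0.001604 = 273100 d
   = 273100 / 365 = 748 yr

748 years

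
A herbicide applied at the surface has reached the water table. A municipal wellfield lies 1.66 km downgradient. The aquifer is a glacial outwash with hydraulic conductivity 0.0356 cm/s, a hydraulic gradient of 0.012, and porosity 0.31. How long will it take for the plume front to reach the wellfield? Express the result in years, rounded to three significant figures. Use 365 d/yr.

K = 0.0356 cm/s × 864 = 30.76 m/d
Specific discharge q = 30.76 × 0.012 = 0.3691 m/d
Average linear velocity = 0.3691 / 0.31 = 1.191 m/d
L = 1.66 km = 1660 m
t = L / v = 1660 / 1.191 = 1394 d
   = 1394 / 365 = 3.82 yr

3.82 years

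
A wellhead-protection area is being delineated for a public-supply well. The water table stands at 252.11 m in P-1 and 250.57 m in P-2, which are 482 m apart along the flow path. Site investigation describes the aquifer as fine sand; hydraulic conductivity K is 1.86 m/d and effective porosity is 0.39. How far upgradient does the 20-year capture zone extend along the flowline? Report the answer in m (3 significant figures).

Hydraulic gradient i = (252.11 − 250.57) / 482 = 1.54 / 482 = 0.003195
Darcy flux q = K·i = 1.86 × 0.003195 = 0.005943 m/d
Average linear velocity = 0.005943 / 0.39 = 0.01524 m/d
T = 20 yr × 365 = 7300 d
L = v × T = 0.01524 × 7300 = 111.2 m

111 m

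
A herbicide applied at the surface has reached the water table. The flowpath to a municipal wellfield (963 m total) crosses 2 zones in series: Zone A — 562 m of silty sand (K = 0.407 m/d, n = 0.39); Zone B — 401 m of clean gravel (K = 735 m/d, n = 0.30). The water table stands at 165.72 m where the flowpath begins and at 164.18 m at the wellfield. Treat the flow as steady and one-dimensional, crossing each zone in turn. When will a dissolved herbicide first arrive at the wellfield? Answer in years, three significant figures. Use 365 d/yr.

Total head drop ΔH = 165.72 − 164.18 = 1.54 m
Continuity: the same q passes through each zone, so ΔH = q·Σ(L_j/K_j) — the zones act as resistances in series.
Σ(L/K) = 562/0.407 + 401/735 = 1381 + 0.5456 = 1381 d
q = ΔH / Σ(L/K) = 1.54 / 1381 = 0.001115 m/d (same in every zone)
Zone A: v = q/n = 0.001115/0.39 = 0.002859 m/d → t_A = 562/0.002859 = 196600 d
Zone B: v = q/n = 0.001115/0.30 = 0.003716 m/d → t_B = 401/0.003716 = 107900 d
Total t = 196600 + 107900 = 304500 d
   = 304500 / 365 = 834 yr

834 years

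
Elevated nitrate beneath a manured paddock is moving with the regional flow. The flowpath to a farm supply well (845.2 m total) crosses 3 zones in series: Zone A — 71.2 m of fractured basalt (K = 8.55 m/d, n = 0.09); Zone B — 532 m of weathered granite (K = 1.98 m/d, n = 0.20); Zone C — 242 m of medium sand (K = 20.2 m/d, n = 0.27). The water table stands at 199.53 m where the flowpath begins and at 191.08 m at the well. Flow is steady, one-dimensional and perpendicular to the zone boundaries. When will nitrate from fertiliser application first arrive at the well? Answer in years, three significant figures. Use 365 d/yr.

Total head drop ΔH = 199.53 − 191.08 = 8.45 m
Continuity: the same q passes through each zone, so ΔH = q·Σ(L_j/K_j) — the zones act as resistances in series.
Σ(L/K) = 71.2/8.55 + 532/1.98 + 242/20.2 = 8.327 + 268.7 + 11.98 = 289.0 d
q = ΔH / Σ(L/K) = 8.45 / 289.0 = 0.02924 m/d (same in every zone)
Zone A: v = q/n = 0.02924/0.09 = 0.3249 m/d → t_A = 71.2/0.3249 = 219.2 d
Zone B: v = q/n = 0.02924/0.20 = 0.1462 m/d → t_B = 532/0.1462 = 3639 d
Zone C: v = q/n = 0.02924/0.27 = 0.1083 m/d → t_C = 242/0.1083 = 2235 d
Total t = 219.2 + 3639 + 2235 = 6093 d
   = 6093 / 365 = 16.7 yr

16.7 years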